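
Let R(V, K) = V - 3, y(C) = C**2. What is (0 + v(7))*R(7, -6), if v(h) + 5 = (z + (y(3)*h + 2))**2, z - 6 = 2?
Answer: 21296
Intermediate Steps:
z = 8 (z = 6 + 2 = 8)
R(V, K) = -3 + V
v(h) = -5 + (10 + 9*h)**2 (v(h) = -5 + (8 + (3**2*h + 2))**2 = -5 + (8 + (9*h + 2))**2 = -5 + (8 + (2 + 9*h))**2 = -5 + (10 + 9*h)**2)
(0 + v(7))*R(7, -6) = (0 + (-5 + (10 + 9*7)**2))*(-3 + 7) = (0 + (-5 + (10 + 63)**2))*4 = (0 + (-5 + 73**2))*4 = (0 + (-5 + 5329))*4 = (0 + 5324)*4 = 5324*4 = 21296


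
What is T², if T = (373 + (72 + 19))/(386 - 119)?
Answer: 215296/71289 ≈ 3.0200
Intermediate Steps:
T = 464/267 (T = (373 + 91)/267 = 464*(1/267) = 464/267 ≈ 1.7378)
T² = (464/267)² = 215296/71289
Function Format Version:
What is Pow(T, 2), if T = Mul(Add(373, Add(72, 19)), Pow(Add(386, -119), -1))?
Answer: Rational(215296, 71289) ≈ 3.0200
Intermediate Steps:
T = Rational(464, 267) (T = Mul(Add(373, 91), Pow(267, -1)) = Mul(464, Rational(1, 267)) = Rational(464, 267) ≈ 1.7378)
Pow(T, 2) = Pow(Rational(464, 267), 2) = Rational(215296, 71289)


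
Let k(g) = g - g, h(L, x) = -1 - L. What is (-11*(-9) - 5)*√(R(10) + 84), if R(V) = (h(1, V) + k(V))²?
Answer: 188*√22 ≈ 881.80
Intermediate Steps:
k(g) = 0
R(V) = 4 (R(V) = ((-1 - 1*1) + 0)² = ((-1 - 1) + 0)² = (-2 + 0)² = (-2)² = 4)
(-11*(-9) - 5)*√(R(10) + 84) = (-11*(-9) - 5)*√(4 + 84) = (99 - 5)*√88 = 94*(2*√22) = 188*√22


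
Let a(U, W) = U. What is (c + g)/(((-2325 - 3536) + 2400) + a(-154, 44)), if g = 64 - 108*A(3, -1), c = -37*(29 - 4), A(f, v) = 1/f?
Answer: 299/1205 ≈ 0.24813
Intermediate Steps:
c = -925 (c = -37*25 = -925)
g = 28 (g = 64 - 108/3 = 64 - 108*⅓ = 64 - 36 = 28)
(c + g)/(((-2325 - 3536) + 2400) + a(-154, 44)) = (-925 + 28)/(((-2325 - 3536) + 2400) - 154) = -897/((-5861 + 2400) - 154) = -897/(-3461 - 154) = -897/(-3615) = -897*(-1/3615) = 299/1205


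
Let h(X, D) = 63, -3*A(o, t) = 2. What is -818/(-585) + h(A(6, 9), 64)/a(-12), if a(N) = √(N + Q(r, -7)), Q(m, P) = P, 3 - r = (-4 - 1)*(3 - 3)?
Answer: 818/585 - 63*I*√19/19 ≈ 1.3983 - 14.453*I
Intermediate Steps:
r = 3 (r = 3 - (-4 - 1)*(3 - 3) = 3 - (-5)*0 = 3 - 1*0 = 3 + 0 = 3)
A(o, t) = -⅔ (A(o, t) = -⅓*2 = -⅔)
a(N) = √(-7 + N) (a(N) = √(N - 7) = √(-7 + N))
-818/(-585) + h(A(6, 9), 64)/a(-12) = -818/(-585) + 63/(√(-7 - 12)) = -818*(-1/585) + 63/(√(-19)) = 818/585 + 63/((I*√19)) = 818/585 + 63*(-I*√19/19) = 818/585 - 63*I*√19/19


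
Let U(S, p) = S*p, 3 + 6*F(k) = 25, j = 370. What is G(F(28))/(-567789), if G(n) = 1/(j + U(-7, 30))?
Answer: -1/90846240 ≈ -1.1008e-8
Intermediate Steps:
F(k) = 11/3 (F(k) = -1/2 + (1/6)*25 = -1/2 + 25/6 = 11/3)
G(n) = 1/160 (G(n) = 1/(370 - 7*30) = 1/(370 - 210) = 1/160)
G(F(28))/(-567789) = (1/160)/(-567789) = (1/160)*(-1/567789) = -1/90846240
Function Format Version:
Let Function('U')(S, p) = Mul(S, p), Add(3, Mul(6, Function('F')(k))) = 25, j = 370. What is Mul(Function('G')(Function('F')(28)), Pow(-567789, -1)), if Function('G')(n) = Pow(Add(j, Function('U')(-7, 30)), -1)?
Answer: Rational(-1, 90846240) ≈ -1.1008e-8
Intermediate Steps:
Function('F')(k) = Rational(11, 3) (Function('F')(k) = Add(Rational(-1, 2), Mul(Rational(1, 6), 25)) = Add(Rational(-1, 2), Rational(25, 6)) = Rational(11, 3))
Function('G')(n) = Rational(1, 160) (Function('G')(n) = Pow(Add(370, Mul(-7, 30)), -1) = Pow(Add(370, -210), -1) = Pow(160, -1) = Rational(1, 160))
Mul(Function('G')(Function('F')(28)), Pow(-567789, -1)) = Mul(Rational(1, 160), Pow(-567789, -1)) = Mul(Rational(1, 160), Rational(-1, 567789)) = Rational(-1, 90846240)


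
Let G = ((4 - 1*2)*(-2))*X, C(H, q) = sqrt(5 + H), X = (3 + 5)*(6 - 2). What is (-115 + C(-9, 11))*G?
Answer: 14720 - 256*I ≈ 14720.0 - 256.0*I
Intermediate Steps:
X = 32 (X = 8*4 = 32)
G = -128 (G = ((4 - 1*2)*(-2))*32 = ((4 - 2)*(-2))*32 = (2*(-2))*32 = -4*32 = -128)
(-115 + C(-9, 11))*G = (-115 + sqrt(5 - 9))*(-128) = (-115 + sqrt(-4))*(-128) = (-115 + 2*I)*(-128) = 14720 - 256*I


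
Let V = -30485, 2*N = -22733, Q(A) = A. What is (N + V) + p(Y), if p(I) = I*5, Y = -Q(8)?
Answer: -83783/2 ≈ -41892.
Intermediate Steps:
N = -22733/2 (N = (½)*(-22733) = -22733/2 ≈ -11367.)
Y = -8 (Y = -1*8 = -8)
p(I) = 5*I
(N + V) + p(Y) = (-22733/2 - 30485) + 5*(-8) = -83703/2 - 40 = -83783/2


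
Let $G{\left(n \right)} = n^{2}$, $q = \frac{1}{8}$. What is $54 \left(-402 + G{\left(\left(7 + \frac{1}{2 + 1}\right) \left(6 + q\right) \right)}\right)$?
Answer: $\frac{697899}{8} \approx 87237.0$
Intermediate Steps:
$q = \frac{1}{8} \approx 0.125$
$54 \left(-402 + G{\left(\left(7 + \frac{1}{2 + 1}\right) \left(6 + q\right) \right)}\right) = 54 \left(-402 + \left(\left(7 + \frac{1}{2 + 1}\right) \left(6 + \frac{1}{8}\right)\right)^{2}\right) = 54 \left(-402 + \left(\left(7 + \frac{1}{3}\right) \frac{49}{8}\right)^{2}\right) = 54 \left(-402 + \left(\frac{22}{3} \cdot \frac{49}{8}\right)^{2}\right) = 54 \left(-402 + \left(\frac{539}{12}\right)^{2}\right) = 54 \left(-402 + \frac{290521}{144}\right) = 54 \cdot \frac{232633}{144} = \frac{697899}{8}$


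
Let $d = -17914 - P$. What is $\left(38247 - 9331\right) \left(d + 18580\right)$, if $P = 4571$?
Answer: $-112916980$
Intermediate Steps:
$d = -22485$ ($d = -17914 - 4571 = -22485$)
$\left(38247 - 9331\right) \left(d + 18580\right) = \left(38247 - 9331\right) \left(-22485 + 18580\right) = 28916 \left(-3905\right) = -112916980$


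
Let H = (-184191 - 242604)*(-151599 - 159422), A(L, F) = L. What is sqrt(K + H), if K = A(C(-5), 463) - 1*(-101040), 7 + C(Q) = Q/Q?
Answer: sqrt(132742308729) ≈ 3.6434e+5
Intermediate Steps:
C(Q) = -6 (C(Q) = -7 + Q/Q = -7 + 1 = -6)
H = 132742207695 (H = -426795*(-311021) = 132742207695)
K = 101034 (K = -6 - 1*(-101040) = -6 + 101040 = 101034)
sqrt(K + H) = sqrt(101034 + 132742207695) = sqrt(132742308729)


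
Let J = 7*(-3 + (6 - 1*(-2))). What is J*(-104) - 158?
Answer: -3798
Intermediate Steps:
J = 35 (J = 7*(-3 + (6 + 2)) = 7*(-3 + 8) = 7*5 = 35)
J*(-104) - 158 = 35*(-104) - 158 = -3640 - 158 = -3798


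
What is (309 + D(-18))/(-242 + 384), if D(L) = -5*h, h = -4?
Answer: 329/142 ≈ 2.3169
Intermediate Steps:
D(L) = 20 (D(L) = -5*(-4) = 20)
(309 + D(-18))/(-242 + 384) = (309 + 20)/(-242 + 384) = 329/142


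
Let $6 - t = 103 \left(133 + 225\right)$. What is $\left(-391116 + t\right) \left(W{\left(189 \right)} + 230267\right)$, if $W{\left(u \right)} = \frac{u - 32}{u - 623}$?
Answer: $- \frac{21385444808232}{217} \approx -9.855 \cdot 10^{10}$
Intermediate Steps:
$t = -36868$ ($t = 6 - 103 \left(133 + 225\right) = 6 - 103 \cdot 358 = 6 - 36874 = -36868$)
$W{\left(u \right)} = \frac{-32 + u}{-623 + u}$
$\left(-391116 + t\right) \left(W{\left(189 \right)} + 230267\right) = \left(-391116 - 36868\right) \left(\frac{-32 + 189}{-623 + 189} + 230267\right) = - 427984 \left(\frac{1}{-434} \cdot 157 + 230267\right) = - 427984 \left(\left(- \frac{1}{434}\right) 157 + 230267\right) = - 427984 \left(- \frac{157}{434} + 230267\right) = \left(-427984\right) \frac{99935721}{434} = - \frac{21385444808232}{217}$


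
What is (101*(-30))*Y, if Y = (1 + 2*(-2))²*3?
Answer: -81810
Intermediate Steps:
Y = 27 (Y = (1 - 4)²*3 = (-3)²*3 = 9*3 = 27)
(101*(-30))*Y = (101*(-30))*27 = -3030*27 = -81810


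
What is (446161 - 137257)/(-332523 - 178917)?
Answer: -12871/21310 ≈ -0.60399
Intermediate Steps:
(446161 - 137257)/(-332523 - 178917) = 308904/(-511440) = 308904*(-1/511440) = -12871/21310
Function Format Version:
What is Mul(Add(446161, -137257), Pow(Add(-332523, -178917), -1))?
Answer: Rational(-12871, 21310) ≈ -0.60399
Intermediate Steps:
Mul(Add(446161, -137257), Pow(Add(-332523, -178917), -1)) = Mul(308904, Pow(-511440, -1)) = Mul(308904, Rational(-1, 511440)) = Rational(-12871, 21310)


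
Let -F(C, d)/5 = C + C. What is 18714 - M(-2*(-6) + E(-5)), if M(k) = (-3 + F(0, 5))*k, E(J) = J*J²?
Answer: 18375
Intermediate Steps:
F(C, d) = -10*C (F(C, d) = -5*(C + C) = -10*C)
E(J) = J³
M(k) = -3*k (M(k) = (-3 - 10*0)*k = (-3 + 0)*k = -3*k)
18714 - M(-2*(-6) + E(-5)) = 18714 - (-3)*(-2*(-6) + (-5)³) = 18714 - (-3)*(12 - 125) = 18714 - (-3)*(-113) = 18714 - 1*339 = 18714 - 339 = 18375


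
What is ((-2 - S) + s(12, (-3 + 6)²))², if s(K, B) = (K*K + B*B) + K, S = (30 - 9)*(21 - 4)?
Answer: 14884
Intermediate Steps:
S = 357 (S = 21*17 = 357)
s(K, B) = K + B² + K² (s(K, B) = (K² + B²) + K = (B² + K²) + K = K + B² + K²)
((-2 - S) + s(12, (-3 + 6)²))² = ((-2 - 1*357) + (12 + ((-3 + 6)²)² + 12²))² = ((-2 - 357) + (12 + (3²)² + 144))² = (-359 + (12 + 9² + 144))² = (-359 + (12 + 81 + 144))² = (-359 + 237)² = (-122)² = 14884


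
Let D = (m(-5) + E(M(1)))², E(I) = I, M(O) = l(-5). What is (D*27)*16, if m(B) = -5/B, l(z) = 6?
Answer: 21168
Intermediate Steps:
M(O) = 6
D = 49 (D = (-5/(-5) + 6)² = (-5*(-⅕) + 6)² = (1 + 6)² = 7² = 49)
(D*27)*16 = (49*27)*16 = 1323*16 = 21168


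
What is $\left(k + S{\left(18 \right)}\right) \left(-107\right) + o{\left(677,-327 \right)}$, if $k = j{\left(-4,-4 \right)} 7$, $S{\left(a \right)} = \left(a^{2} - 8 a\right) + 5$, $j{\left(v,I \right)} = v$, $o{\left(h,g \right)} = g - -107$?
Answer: $-17019$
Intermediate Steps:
$o{\left(h,g \right)} = 107 + g$ ($o{\left(h,g \right)} = g + 107 = 107 + g$)
$S{\left(a \right)} = 5 + a^{2} - 8 a$
$k = -28$ ($k = \left(-4\right) 7 = -28$)
$\left(k + S{\left(18 \right)}\right) \left(-107\right) + o{\left(677,-327 \right)} = \left(-28 + \left(5 + 18^{2} - 144\right)\right) \left(-107\right) + \left(107 - 327\right) = \left(-28 + \left(5 + 324 - 144\right)\right) \left(-107\right) - 220 = \left(-28 + 185\right) \left(-107\right) - 220 = 157 \left(-107\right) - 220 = -16799 - 220 = -17019$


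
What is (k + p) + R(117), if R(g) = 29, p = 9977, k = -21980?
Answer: -11974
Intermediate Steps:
(k + p) + R(117) = (-21980 + 9977) + 29 = -12003 + 29 = -11974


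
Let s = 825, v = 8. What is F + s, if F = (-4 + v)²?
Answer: 841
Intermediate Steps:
F = 16 (F = (-4 + 8)² = 4² = 16)
F + s = 16 + 825 = 841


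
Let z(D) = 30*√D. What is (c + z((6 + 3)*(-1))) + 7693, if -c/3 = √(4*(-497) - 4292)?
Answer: 7693 + 90*I - 6*I*√1570 ≈ 7693.0 - 147.74*I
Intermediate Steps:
c = -6*I*√1570 (c = -3*√(4*(-497) - 4292) = -3*√(-1988 - 4292) = -6*I*√1570 ≈ -237.74*I)
(c + z((6 + 3)*(-1))) + 7693 = (-6*I*√1570 + 30*√((6 + 3)*(-1))) + 7693 = (-6*I*√1570 + 30*√(9*(-1))) + 7693 = (-6*I*√1570 + 30*√(-9)) + 7693 = (-6*I*√1570 + 30*(3*I)) + 7693 = (-6*I*√1570 + 90*I) + 7693 = (90*I - 6*I*√1570) + 7693 = 7693 + 90*I - 6*I*√1570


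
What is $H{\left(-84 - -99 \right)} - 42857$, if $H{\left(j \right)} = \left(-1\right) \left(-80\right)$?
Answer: $-42777$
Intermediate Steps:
$H{\left(j \right)} = 80$
$H{\left(-84 - -99 \right)} - 42857 = 80 - 42857 = -42777$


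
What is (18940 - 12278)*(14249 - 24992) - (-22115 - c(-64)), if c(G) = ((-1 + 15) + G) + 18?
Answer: -71547783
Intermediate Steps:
c(G) = 32 + G (c(G) = (14 + G) + 18 = 32 + G)
(18940 - 12278)*(14249 - 24992) - (-22115 - c(-64)) = (18940 - 12278)*(14249 - 24992) - (-22115 - (32 - 64)) = 6662*(-10743) - (-22115 - 1*(-32)) = -71569866 - (-22115 + 32) = -71569866 - 1*(-22083) = -71569866 + 22083 = -71547783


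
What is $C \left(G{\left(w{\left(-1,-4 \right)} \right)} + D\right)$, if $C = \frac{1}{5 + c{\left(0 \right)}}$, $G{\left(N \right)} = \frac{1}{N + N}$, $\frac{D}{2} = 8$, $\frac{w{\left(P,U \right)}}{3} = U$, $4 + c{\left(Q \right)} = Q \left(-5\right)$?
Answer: $\frac{383}{24} \approx 15.958$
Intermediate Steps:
$c{\left(Q \right)} = -4 - 5 Q$ ($c{\left(Q \right)} = -4 + Q \left(-5\right) = -4 - 5 Q$)
$w{\left(P,U \right)} = 3 U$
$D = 16$ ($D = 2 \cdot 8 = 16$)
$G{\left(N \right)} = \frac{1}{2 N}$
$C = 1$ ($C = \frac{1}{5 - 4} = 1^{-1} = 1$)
$C \left(G{\left(w{\left(-1,-4 \right)} \right)} + D\right) = 1 \left(\frac{1}{2 \cdot 3 \left(-4\right)} + 16\right) = 1 \left(\frac{1}{2 \left(-12\right)} + 16\right) = 1 \left(\frac{1}{2} \left(- \frac{1}{12}\right) + 16\right) = 1 \left(- \frac{1}{24} + 16\right) = 1 \cdot \frac{383}{24} = \frac{383}{24}$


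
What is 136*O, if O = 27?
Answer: 3672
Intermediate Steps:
136*O = 136*27 = 3672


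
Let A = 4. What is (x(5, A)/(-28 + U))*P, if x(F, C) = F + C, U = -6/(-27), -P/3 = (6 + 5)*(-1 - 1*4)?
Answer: -2673/50 ≈ -53.460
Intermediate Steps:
P = 165 (P = -3*(6 + 5)*(-1 - 1*4) = -33*(-1 - 4) = -33*(-5) = -3*(-55) = 165)
U = 2/9 (U = -6*(-1/27) = 2/9 ≈ 0.22222)
x(F, C) = C + F
(x(5, A)/(-28 + U))*P = ((4 + 5)/(-28 + 2/9))*165 = (9/(-250/9))*165 = (9*(-9/250))*165 = -81/250*165 = -2673/50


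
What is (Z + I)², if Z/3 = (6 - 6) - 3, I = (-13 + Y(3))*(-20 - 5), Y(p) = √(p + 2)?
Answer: 102981 - 15800*√5 ≈ 67651.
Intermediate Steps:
Y(p) = √(2 + p)
I = 325 - 25*√5 (I = (-13 + √(2 + 3))*(-20 - 5) = (-13 + √5)*(-25) = 325 - 25*√5 ≈ 269.10)
Z = -9 (Z = 3*((6 - 6) - 3) = 3*(0 - 3) = 3*(-3) = -9)
(Z + I)² = (-9 + (325 - 25*√5))² = (316 - 25*√5)²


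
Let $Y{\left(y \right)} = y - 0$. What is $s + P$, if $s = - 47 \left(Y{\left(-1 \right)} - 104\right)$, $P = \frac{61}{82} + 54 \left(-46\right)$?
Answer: $\frac{201043}{82} \approx 2451.7$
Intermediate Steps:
$Y{\left(y \right)} = y$ ($Y{\left(y \right)} = y + 0 = y$)
$P = - \frac{203627}{82}$ ($P = 61 \cdot \frac{1}{82} - 2484 = \frac{61}{82} - 2484 = - \frac{203627}{82} \approx -2483.3$)
$s = 4935$ ($s = - 47 \left(-1 - 104\right) = \left(-47\right) \left(-105\right) = 4935$)
$s + P = 4935 - \frac{203627}{82} = \frac{201043}{82}$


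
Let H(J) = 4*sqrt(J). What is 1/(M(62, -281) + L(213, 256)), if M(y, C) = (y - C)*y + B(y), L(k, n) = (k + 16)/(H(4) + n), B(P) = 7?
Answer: 264/5616301 ≈ 4.7006e-5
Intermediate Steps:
L(k, n) = (16 + k)/(8 + n) (L(k, n) = (k + 16)/(4*sqrt(4) + n) = (16 + k)/(4*2 + n) = (16 + k)/(8 + n))
M(y, C) = 7 + y*(y - C) (M(y, C) = (y - C)*y + 7 = y*(y - C) + 7 = 7 + y*(y - C))
1/(M(62, -281) + L(213, 256)) = 1/((7 + 62**2 - 1*(-281)*62) + (16 + 213)/(8 + 256)) = 1/((7 + 3844 + 17422) + 229/264) = 1/(21273 + (1/264)*229) = 1/(21273 + 229/264) = 1/(5616301/264) = 264/5616301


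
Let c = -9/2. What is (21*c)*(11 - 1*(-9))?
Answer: -1890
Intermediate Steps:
c = -9/2 (c = -9*1/2 = -9/2 ≈ -4.5000)
(21*c)*(11 - 1*(-9)) = (21*(-9/2))*(11 - 1*(-9)) = -189*(11 + 9)/2 = -189/2*20 = -1890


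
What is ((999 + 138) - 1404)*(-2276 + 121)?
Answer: 575385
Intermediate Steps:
((999 + 138) - 1404)*(-2276 + 121) = (1137 - 1404)*(-2155) = -267*(-2155) = 575385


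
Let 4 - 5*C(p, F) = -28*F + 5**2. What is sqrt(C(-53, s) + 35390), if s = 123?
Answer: sqrt(901865)/5 ≈ 189.93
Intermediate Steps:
C(p, F) = -21/5 + 28*F/5 (C(p, F) = 4/5 - (-28*F + 5**2)/5 = 4/5 - (-28*F + 25)/5 = 4/5 - (25 - 28*F)/5 = 4/5 + (-5 + 28*F/5) = -21/5 + 28*F/5)
sqrt(C(-53, s) + 35390) = sqrt((-21/5 + (28/5)*123) + 35390) = sqrt((-21/5 + 3444/5) + 35390) = sqrt(3423/5 + 35390) = sqrt(180373/5) = sqrt(901865)/5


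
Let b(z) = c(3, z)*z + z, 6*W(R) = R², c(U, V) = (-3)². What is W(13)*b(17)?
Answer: 14365/3 ≈ 4788.3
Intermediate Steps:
c(U, V) = 9
W(R) = R²/6
b(z) = 10*z (b(z) = 9*z + z = 10*z)
W(13)*b(17) = ((⅙)*13²)*(10*17) = ((⅙)*169)*170 = (169/6)*170 = 14365/3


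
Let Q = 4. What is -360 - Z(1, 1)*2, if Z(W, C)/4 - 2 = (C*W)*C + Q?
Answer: -416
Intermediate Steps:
Z(W, C) = 24 + 4*W*C**2 (Z(W, C) = 8 + 4*((C*W)*C + 4) = 8 + 4*(W*C**2 + 4) = 8 + 4*(4 + W*C**2) = 8 + (16 + 4*W*C**2) = 24 + 4*W*C**2)
-360 - Z(1, 1)*2 = -360 - (24 + 4*1*1**2)*2 = -360 - (24 + 4*1*1)*2 = -360 - (24 + 4)*2 = -360 - 1*28*2 = -360 - 28*2 = -360 - 56 = -416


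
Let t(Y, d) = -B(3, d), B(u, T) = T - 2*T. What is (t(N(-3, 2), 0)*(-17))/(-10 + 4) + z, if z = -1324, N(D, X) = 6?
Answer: -1324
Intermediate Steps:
B(u, T) = -T
t(Y, d) = d (t(Y, d) = -(-1)*d = d)
(t(N(-3, 2), 0)*(-17))/(-10 + 4) + z = (0*(-17))/(-10 + 4) - 1324 = 0/(-6) - 1324 = 0*(-1/6) - 1324 = 0 - 1324 = -1324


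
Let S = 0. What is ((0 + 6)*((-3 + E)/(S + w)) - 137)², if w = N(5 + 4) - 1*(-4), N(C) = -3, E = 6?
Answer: 14161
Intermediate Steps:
w = 1 (w = -3 - 1*(-4) = -3 + 4 = 1)
((0 + 6)*((-3 + E)/(S + w)) - 137)² = ((0 + 6)*((-3 + 6)/(0 + 1)) - 137)² = (6*(3/1) - 137)² = (6*(3*1) - 137)² = (6*3 - 137)² = (18 - 137)² = (-119)² = 14161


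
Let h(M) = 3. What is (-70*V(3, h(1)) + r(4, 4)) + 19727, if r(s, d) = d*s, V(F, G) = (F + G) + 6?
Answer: 18903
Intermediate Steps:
V(F, G) = 6 + F + G
(-70*V(3, h(1)) + r(4, 4)) + 19727 = (-70*(6 + 3 + 3) + 4*4) + 19727 = (-70*12 + 16) + 19727 = (-840 + 16) + 19727 = -824 + 19727 = 18903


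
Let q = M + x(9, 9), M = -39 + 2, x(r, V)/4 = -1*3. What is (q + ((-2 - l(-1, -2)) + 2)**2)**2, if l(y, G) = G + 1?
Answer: 2304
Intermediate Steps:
l(y, G) = 1 + G
x(r, V) = -12 (x(r, V) = 4*(-1*3) = 4*(-3) = -12)
M = -37
q = -49 (q = -37 - 12 = -49)
(q + ((-2 - l(-1, -2)) + 2)**2)**2 = (-49 + ((-2 - (1 - 2)) + 2)**2)**2 = (-49 + ((-2 - 1*(-1)) + 2)**2)**2 = (-49 + ((-2 + 1) + 2)**2)**2 = (-49 + (-1 + 2)**2)**2 = (-49 + 1**2)**2 = (-49 + 1)**2 = (-48)**2 = 2304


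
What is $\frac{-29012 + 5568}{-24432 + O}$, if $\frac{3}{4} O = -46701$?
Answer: $\frac{5861}{21675} \approx 0.2704$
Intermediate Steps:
$O = -62268$ ($O = \frac{4}{3} \left(-46701\right) = -62268$)
$\frac{-29012 + 5568}{-24432 + O} = \frac{-29012 + 5568}{-24432 - 62268} = - \frac{23444}{-86700} = \left(-23444\right) \left(- \frac{1}{86700}\right) = \frac{5861}{21675}$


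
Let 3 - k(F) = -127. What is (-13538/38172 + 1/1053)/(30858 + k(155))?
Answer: -2369557/207594375768 ≈ -1.1414e-5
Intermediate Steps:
k(F) = 130 (k(F) = 3 - 1*(-127) = 3 + 127 = 130)
(-13538/38172 + 1/1053)/(30858 + k(155)) = (-13538/38172 + 1/1053)/(30858 + 130) = (-13538*1/38172 + 1/1053)/30988 = (-6769/19086 + 1/1053)*(1/30988) = -2369557/6699186*1/30988 = -2369557/207594375768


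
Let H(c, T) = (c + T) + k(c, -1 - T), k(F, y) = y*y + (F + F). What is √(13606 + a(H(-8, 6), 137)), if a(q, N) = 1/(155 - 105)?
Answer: 3*√151178/10 ≈ 116.64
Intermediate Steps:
k(F, y) = y² + 2*F
H(c, T) = T + (-1 - T)² + 3*c (H(c, T) = (c + T) + ((-1 - T)² + 2*c) = (T + c) + ((-1 - T)² + 2*c) = T + (-1 - T)² + 3*c)
a(q, N) = 1/50
√(13606 + a(H(-8, 6), 137)) = √(13606 + 1/50) = √(680301/50) = 3*√151178/10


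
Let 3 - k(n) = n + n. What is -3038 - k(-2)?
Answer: -3045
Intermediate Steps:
k(n) = 3 - 2*n (k(n) = 3 - (n + n) = 3 - 2*n)
-3038 - k(-2) = -3038 - (3 - 2*(-2)) = -3038 - (3 + 4) = -3038 - 1*7 = -3038 - 7 = -3045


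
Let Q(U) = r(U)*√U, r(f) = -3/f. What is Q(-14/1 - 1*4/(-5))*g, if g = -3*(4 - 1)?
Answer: -9*I*√330/22 ≈ -7.4315*I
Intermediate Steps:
g = -9 (g = -3*3 = -9)
Q(U) = -3/√U (Q(U) = (-3/U)*√U = -3/√U)
Q(-14/1 - 1*4/(-5))*g = -3/√(-14/1 - 1*4/(-5))*(-9) = -3/√(-14*1 - 4*(-⅕))*(-9) = -3/√(-14 + ⅘)*(-9) = -(-1)*I*√330/22*(-9) = (I*√330/22)*(-9) = -9*I*√330/22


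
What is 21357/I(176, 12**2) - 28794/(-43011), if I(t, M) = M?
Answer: 34175269/229392 ≈ 148.98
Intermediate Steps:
21357/I(176, 12**2) - 28794/(-43011) = 21357/(12**2) - 28794/(-43011) = 21357/144 - 28794*(-1/43011) = 21357*(1/144) + 9598/14337 = 2373/16 + 9598/14337 = 34175269/229392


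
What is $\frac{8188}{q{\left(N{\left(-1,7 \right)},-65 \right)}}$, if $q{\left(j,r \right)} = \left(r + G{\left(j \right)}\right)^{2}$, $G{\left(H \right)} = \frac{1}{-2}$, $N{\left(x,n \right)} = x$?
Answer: $\frac{32752}{17161} \approx 1.9085$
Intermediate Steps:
$G{\left(H \right)} = - \frac{1}{2}$
$q{\left(j,r \right)} = \left(- \frac{1}{2} + r\right)^{2}$ ($q{\left(j,r \right)} = \left(r - \frac{1}{2}\right)^{2} = \left(- \frac{1}{2} + r\right)^{2}$)
$\frac{8188}{q{\left(N{\left(-1,7 \right)},-65 \right)}} = \frac{8188}{\frac{1}{4} \left(-1 + 2 \left(-65\right)\right)^{2}} = \frac{8188}{\frac{1}{4} \left(-1 - 130\right)^{2}} = \frac{8188}{\frac{1}{4} \left(-131\right)^{2}} = \frac{8188}{\frac{1}{4} \cdot 17161} = \frac{8188}{\frac{17161}{4}} = 8188 \cdot \frac{4}{17161} = \frac{32752}{17161}$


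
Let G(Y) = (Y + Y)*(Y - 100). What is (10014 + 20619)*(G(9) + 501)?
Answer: -34829721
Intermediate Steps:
G(Y) = 2*Y*(-100 + Y) (G(Y) = (2*Y)*(-100 + Y) = 2*Y*(-100 + Y))
(10014 + 20619)*(G(9) + 501) = (10014 + 20619)*(2*9*(-100 + 9) + 501) = 30633*(2*9*(-91) + 501) = 30633*(-1638 + 501) = 30633*(-1137) = -34829721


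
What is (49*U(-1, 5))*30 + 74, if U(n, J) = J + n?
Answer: 5954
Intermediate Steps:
(49*U(-1, 5))*30 + 74 = (49*(5 - 1))*30 + 74 = (49*4)*30 + 74 = 196*30 + 74 = 5880 + 74 = 5954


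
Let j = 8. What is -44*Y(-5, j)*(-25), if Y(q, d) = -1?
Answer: -1100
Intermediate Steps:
-44*Y(-5, j)*(-25) = -44*(-1)*(-25) = 44*(-25) = -1100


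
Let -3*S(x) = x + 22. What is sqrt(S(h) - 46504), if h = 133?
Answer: I*sqrt(419001)/3 ≈ 215.77*I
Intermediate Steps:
S(x) = -22/3 - x/3 (S(x) = -(x + 22)/3 = -(22 + x)/3 = -22/3 - x/3)
sqrt(S(h) - 46504) = sqrt((-22/3 - 1/3*133) - 46504) = sqrt((-22/3 - 133/3) - 46504) = sqrt(-155/3 - 46504) = sqrt(-139667/3) = I*sqrt(419001)/3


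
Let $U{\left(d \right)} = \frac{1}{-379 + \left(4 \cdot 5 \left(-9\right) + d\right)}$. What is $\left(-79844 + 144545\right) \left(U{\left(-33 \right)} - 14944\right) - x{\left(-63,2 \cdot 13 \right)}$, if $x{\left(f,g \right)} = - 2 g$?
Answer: $- \frac{572399946365}{592} \approx -9.6689 \cdot 10^{8}$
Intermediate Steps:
$U{\left(d \right)} = \frac{1}{-559 + d}$ ($U{\left(d \right)} = \frac{1}{-379 + \left(20 \left(-9\right) + d\right)} = \frac{1}{-379 + \left(-180 + d\right)} = \frac{1}{-559 + d}$)
$\left(-79844 + 144545\right) \left(U{\left(-33 \right)} - 14944\right) - x{\left(-63,2 \cdot 13 \right)} = \left(-79844 + 144545\right) \left(\frac{1}{-559 - 33} - 14944\right) - - 2 \cdot 2 \cdot 13 = 64701 \left(\frac{1}{-592} - 14944\right) - \left(-2\right) 26 = 64701 \left(- \frac{1}{592} - 14944\right) - -52 = 64701 \left(- \frac{8846849}{592}\right) + 52 = - \frac{572399977149}{592} + 52 = - \frac{572399946365}{592}$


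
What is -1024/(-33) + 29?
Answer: 1981/33 ≈ 60.030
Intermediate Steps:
-1024/(-33) + 29 = -1024*(-1)/33 + 29 = -32*(-32/33) + 29 = 1024/33 + 29 = 1981/33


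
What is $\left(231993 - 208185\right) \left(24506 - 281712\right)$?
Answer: $-6123560448$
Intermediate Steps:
$\left(231993 - 208185\right) \left(24506 - 281712\right) = 23808 \left(24506 - 281712\right) = 23808 \left(-257206\right) = -6123560448$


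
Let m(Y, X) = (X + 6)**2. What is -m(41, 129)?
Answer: -18225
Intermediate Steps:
m(Y, X) = (6 + X)**2
-m(41, 129) = -(6 + 129)**2 = -1*135**2 = -1*18225 = -18225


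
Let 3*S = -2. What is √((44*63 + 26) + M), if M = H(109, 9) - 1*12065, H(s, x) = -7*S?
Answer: I*√83361/3 ≈ 96.241*I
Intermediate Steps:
S = -⅔ (S = (⅓)*(-2) = -⅔ ≈ -0.66667)
H(s, x) = 14/3 (H(s, x) = -7*(-⅔) = 14/3)
M = -36181/3 (M = 14/3 - 1*12065 = 14/3 - 12065 = -36181/3 ≈ -12060.)
√((44*63 + 26) + M) = √((44*63 + 26) - 36181/3) = √((2772 + 26) - 36181/3) = √(2798 - 36181/3) = √(-27787/3) = I*√83361/3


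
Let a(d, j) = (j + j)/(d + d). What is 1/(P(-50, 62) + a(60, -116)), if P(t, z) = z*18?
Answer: 15/16711 ≈ 0.00089761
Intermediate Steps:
a(d, j) = j/d (a(d, j) = (2*j)/((2*d)) = (2*j)*(1/(2*d)) = j/d)
P(t, z) = 18*z
1/(P(-50, 62) + a(60, -116)) = 1/(18*62 - 116/60) = 1/(1116 - 116*1/60) = 1/(1116 - 29/15) = 1/(16711/15) = 15/16711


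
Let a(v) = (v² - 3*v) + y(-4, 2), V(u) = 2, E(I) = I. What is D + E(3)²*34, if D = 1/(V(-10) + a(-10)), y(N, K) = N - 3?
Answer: 38251/125 ≈ 306.01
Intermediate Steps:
y(N, K) = -3 + N
a(v) = -7 + v² - 3*v (a(v) = (v² - 3*v) + (-3 - 4) = (v² - 3*v) - 7 = -7 + v² - 3*v)
D = 1/125 (D = 1/(2 + (-7 + (-10)² - 3*(-10))) = 1/(2 + (-7 + 100 + 30)) = 1/(2 + 123) = 1/125 ≈ 0.0080000)
D + E(3)²*34 = 1/125 + 3²*34 = 1/125 + 9*34 = 1/125 + 306 = 38251/125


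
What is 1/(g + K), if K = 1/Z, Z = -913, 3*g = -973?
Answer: -2739/888352 ≈ -0.0030832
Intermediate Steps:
g = -973/3 (g = (⅓)*(-973) = -973/3 ≈ -324.33)
K = -1/913 (K = 1/(-913) = -1/913 ≈ -0.0010953)
1/(g + K) = 1/(-973/3 - 1/913) = 1/(-888352/2739) = -2739/888352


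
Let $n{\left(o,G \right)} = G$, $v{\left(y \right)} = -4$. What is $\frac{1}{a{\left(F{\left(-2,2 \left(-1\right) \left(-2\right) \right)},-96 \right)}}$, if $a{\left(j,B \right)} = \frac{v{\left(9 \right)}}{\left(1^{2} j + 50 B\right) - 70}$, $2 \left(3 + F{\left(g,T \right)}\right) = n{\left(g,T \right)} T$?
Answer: $\frac{4865}{4} \approx 1216.3$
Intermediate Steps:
$F{\left(g,T \right)} = -3 + \frac{T^{2}}{2}$ ($F{\left(g,T \right)} = -3 + \frac{T T}{2} = -3 + \frac{T^{2}}{2}$)
$a{\left(j,B \right)} = - \frac{4}{-70 + j + 50 B}$ ($a{\left(j,B \right)} = - \frac{4}{\left(1^{2} j + 50 B\right) - 70} = - \frac{4}{\left(1 j + 50 B\right) - 70} = - \frac{4}{\left(j + 50 B\right) - 70} = - \frac{4}{-70 + j + 50 B}$)
$\frac{1}{a{\left(F{\left(-2,2 \left(-1\right) \left(-2\right) \right)},-96 \right)}} = \frac{1}{\left(-4\right) \frac{1}{-70 - \left(3 - \frac{\left(2 \left(-1\right) \left(-2\right)\right)^{2}}{2}\right) + 50 \left(-96\right)}} = \frac{1}{\left(-4\right) \frac{1}{-70 - \left(3 - \frac{\left(\left(-2\right) \left(-2\right)\right)^{2}}{2}\right) - 4800}} = \frac{1}{\left(-4\right) \frac{1}{-70 - \left(3 - \frac{4^{2}}{2}\right) - 4800}} = \frac{1}{\left(-4\right) \frac{1}{-70 + \left(-3 + \frac{1}{2} \cdot 16\right) - 4800}} = \frac{1}{\left(-4\right) \frac{1}{-70 + \left(-3 + 8\right) - 4800}} = \frac{1}{\left(-4\right) \frac{1}{-70 + 5 - 4800}} = \frac{1}{\left(-4\right) \frac{1}{-4865}} = \frac{1}{\left(-4\right) \left(- \frac{1}{4865}\right)} = \frac{1}{\frac{4}{4865}} = \frac{4865}{4}$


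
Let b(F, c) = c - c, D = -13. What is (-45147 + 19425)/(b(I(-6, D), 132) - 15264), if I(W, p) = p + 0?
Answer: 1429/848 ≈ 1.6851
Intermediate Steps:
I(W, p) = p
b(F, c) = 0
(-45147 + 19425)/(b(I(-6, D), 132) - 15264) = (-45147 + 19425)/(0 - 15264) = -25722/(-15264) = -25722*(-1/15264) = 1429/848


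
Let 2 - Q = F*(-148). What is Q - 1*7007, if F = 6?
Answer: -6117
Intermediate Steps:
Q = 890 (Q = 2 - 6*(-148) = 2 - 1*(-888) = 2 + 888 = 890)
Q - 1*7007 = 890 - 1*7007 = 890 - 7007 = -6117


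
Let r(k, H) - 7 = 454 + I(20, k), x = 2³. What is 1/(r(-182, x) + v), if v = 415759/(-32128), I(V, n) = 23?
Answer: 32128/15134193 ≈ 0.0021229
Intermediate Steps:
v = -415759/32128 (v = 415759*(-1/32128) = -415759/32128 ≈ -12.941)
x = 8
r(k, H) = 484 (r(k, H) = 7 + (454 + 23) = 7 + 477 = 484)
1/(r(-182, x) + v) = 1/(484 - 415759/32128) = 1/(15134193/32128) = 32128/15134193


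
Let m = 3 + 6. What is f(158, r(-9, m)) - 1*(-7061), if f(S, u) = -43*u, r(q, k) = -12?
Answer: 7577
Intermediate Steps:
m = 9
f(158, r(-9, m)) - 1*(-7061) = -43*(-12) - 1*(-7061) = 516 + 7061 = 7577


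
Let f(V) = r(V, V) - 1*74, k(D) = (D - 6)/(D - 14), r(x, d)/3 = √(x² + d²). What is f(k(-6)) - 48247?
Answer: -48321 + 9*√2/5 ≈ -48318.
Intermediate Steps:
r(x, d) = 3*√(d² + x²) (r(x, d) = 3*√(x² + d²) = 3*√(d² + x²))
k(D) = (-6 + D)/(-14 + D)
f(V) = -74 + 3*√2*√(V²) (f(V) = 3*√(V² + V²) - 1*74 = 3*√(2*V²) - 74 = 3*(√2*√(V²)) - 74 = 3*√2*√(V²) - 74 = -74 + 3*√2*√(V²))
f(k(-6)) - 48247 = (-74 + 3*√2*√(((-6 - 6)/(-14 - 6))²)) - 48247 = (-74 + 3*√2*√((-12/(-20))²)) - 48247 = (-74 + 3*√2*√((-1/20*(-12))²)) - 48247 = (-74 + 3*√2*√((⅗)²)) - 48247 = (-74 + 3*√2*√(9/25)) - 48247 = (-74 + 3*√2*(⅗)) - 48247 = (-74 + 9*√2/5) - 48247 = -48321 + 9*√2/5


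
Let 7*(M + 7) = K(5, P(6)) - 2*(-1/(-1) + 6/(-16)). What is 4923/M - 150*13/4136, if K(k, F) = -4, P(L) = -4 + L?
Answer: -40753281/64108 ≈ -635.70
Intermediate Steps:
M = -31/4 (M = -7 + (-4 - 2*(-1/(-1) + 6/(-16)))/7 = -7 + (-4 - 2*(-1*(-1) + 6*(-1/16)))/7 = -7 + (-4 - 2*(1 - 3/8))/7 = -7 + (-4 - 2*5/8)/7 = -7 + (-4 - 5/4)/7 = -7 + (1/7)*(-21/4) = -7 - 3/4 = -31/4 ≈ -7.7500)
4923/M - 150*13/4136 = 4923/(-31/4) - 150*13/4136 = 4923*(-4/31) - 1950*1/4136 = -19692/31 - 975/2068 = -40753281/64108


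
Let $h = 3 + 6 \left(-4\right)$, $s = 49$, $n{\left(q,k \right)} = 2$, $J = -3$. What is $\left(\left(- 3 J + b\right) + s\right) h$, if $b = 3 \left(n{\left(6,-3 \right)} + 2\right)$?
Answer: $-1470$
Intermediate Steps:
$b = 12$ ($b = 3 \left(2 + 2\right) = 3 \cdot 4 = 12$)
$h = -21$ ($h = 3 - 24 = -21$)
$\left(\left(- 3 J + b\right) + s\right) h = \left(\left(\left(-3\right) \left(-3\right) + 12\right) + 49\right) \left(-21\right) = \left(\left(9 + 12\right) + 49\right) \left(-21\right) = \left(21 + 49\right) \left(-21\right) = 70 \left(-21\right) = -1470$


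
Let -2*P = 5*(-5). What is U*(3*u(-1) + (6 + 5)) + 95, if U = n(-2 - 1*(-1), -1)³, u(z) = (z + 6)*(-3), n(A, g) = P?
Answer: -265245/4 ≈ -66311.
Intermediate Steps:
P = 25/2 (P = -5*(-5)/2 = -½*(-25) = 25/2 ≈ 12.500)
n(A, g) = 25/2
u(z) = -18 - 3*z (u(z) = (6 + z)*(-3) = -18 - 3*z)
U = 15625/8 (U = (25/2)³ = 15625/8 ≈ 1953.1)
U*(3*u(-1) + (6 + 5)) + 95 = 15625*(3*(-18 - 3*(-1)) + (6 + 5))/8 + 95 = 15625*(3*(-18 + 3) + 11)/8 + 95 = 15625*(3*(-15) + 11)/8 + 95 = 15625*(-45 + 11)/8 + 95 = (15625/8)*(-34) + 95 = -265625/4 + 95 = -265245/4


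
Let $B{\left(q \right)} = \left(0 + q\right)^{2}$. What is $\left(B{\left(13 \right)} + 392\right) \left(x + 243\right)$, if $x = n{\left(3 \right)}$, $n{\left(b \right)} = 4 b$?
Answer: $143055$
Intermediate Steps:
$B{\left(q \right)} = q^{2}$
$x = 12$ ($x = 4 \cdot 3 = 12$)
$\left(B{\left(13 \right)} + 392\right) \left(x + 243\right) = \left(13^{2} + 392\right) \left(12 + 243\right) = \left(169 + 392\right) 255 = 561 \cdot 255 = 143055$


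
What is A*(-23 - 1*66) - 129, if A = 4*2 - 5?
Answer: -396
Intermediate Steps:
A = 3 (A = 8 - 5 = 3)
A*(-23 - 1*66) - 129 = 3*(-23 - 1*66) - 129 = 3*(-23 - 66) - 129 = 3*(-89) - 129 = -267 - 129 = -396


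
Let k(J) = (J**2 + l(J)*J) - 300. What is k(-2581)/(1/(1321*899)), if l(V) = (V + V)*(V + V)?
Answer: -81666594838578237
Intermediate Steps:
l(V) = 4*V**2 (l(V) = (2*V)*(2*V) = 4*V**2)
k(J) = -300 + J**2 + 4*J**3 (k(J) = (J**2 + (4*J**2)*J) - 300 = (J**2 + 4*J**3) - 300 = -300 + J**2 + 4*J**3)
k(-2581)/(1/(1321*899)) = (-300 + (-2581)**2 + 4*(-2581)**3)/(1/(1321*899)) = (-300 + 6661561 + 4*(-17193488941))/(1/1187579) = (-300 + 6661561 - 68773955764)/(1/1187579) = -68767294503*1187579 = -81666594838578237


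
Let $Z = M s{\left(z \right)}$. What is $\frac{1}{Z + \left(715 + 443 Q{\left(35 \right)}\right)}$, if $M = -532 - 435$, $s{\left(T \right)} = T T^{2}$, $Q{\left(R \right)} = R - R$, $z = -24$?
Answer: $\frac{1}{13368523} \approx 7.4803 \cdot 10^{-8}$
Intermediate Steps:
$Q{\left(R \right)} = 0$
$s{\left(T \right)} = T^{3}$
$M = -967$
$Z = 13367808$ ($Z = - 967 \left(-24\right)^{3} = \left(-967\right) \left(-13824\right) = 13367808$)
$\frac{1}{Z + \left(715 + 443 Q{\left(35 \right)}\right)} = \frac{1}{13367808 + \left(715 + 443 \cdot 0\right)} = \frac{1}{13367808 + \left(715 + 0\right)} = \frac{1}{13367808 + 715} = \frac{1}{13368523}$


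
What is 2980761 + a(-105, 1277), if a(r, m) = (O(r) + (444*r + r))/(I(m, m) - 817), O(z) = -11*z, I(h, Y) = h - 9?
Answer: 1344277641/451 ≈ 2.9807e+6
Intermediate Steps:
I(h, Y) = -9 + h
a(r, m) = 434*r/(-826 + m) (a(r, m) = (-11*r + (444*r + r))/((-9 + m) - 817) = (-11*r + 445*r)/(-826 + m) = (434*r)/(-826 + m) = 434*r/(-826 + m))
2980761 + a(-105, 1277) = 2980761 + 434*(-105)/(-826 + 1277) = 2980761 + 434*(-105)/451 = 2980761 + 434*(-105)*(1/451) = 2980761 - 45570/451 = 1344277641/451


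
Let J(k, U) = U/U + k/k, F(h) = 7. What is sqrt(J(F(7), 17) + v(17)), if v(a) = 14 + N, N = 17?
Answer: sqrt(33) ≈ 5.7446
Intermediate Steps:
J(k, U) = 2 (J(k, U) = 1 + 1 = 2)
v(a) = 31 (v(a) = 14 + 17 = 31)
sqrt(J(F(7), 17) + v(17)) = sqrt(2 + 31) = sqrt(33)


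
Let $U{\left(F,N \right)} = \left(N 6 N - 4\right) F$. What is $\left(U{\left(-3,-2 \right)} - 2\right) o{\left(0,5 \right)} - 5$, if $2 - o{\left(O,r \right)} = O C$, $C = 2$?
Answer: $-129$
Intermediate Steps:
$U{\left(F,N \right)} = F \left(-4 + 6 N^{2}\right)$ ($U{\left(F,N \right)} = \left(6 N N - 4\right) F = \left(6 N^{2} - 4\right) F = \left(-4 + 6 N^{2}\right) F = F \left(-4 + 6 N^{2}\right)$)
$o{\left(O,r \right)} = 2 - 2 O$ ($o{\left(O,r \right)} = 2 - O 2 = 2 - 2 O$)
$\left(U{\left(-3,-2 \right)} - 2\right) o{\left(0,5 \right)} - 5 = \left(2 \left(-3\right) \left(-2 + 3 \left(-2\right)^{2}\right) - 2\right) \left(2 - 0\right) - 5 = \left(2 \left(-3\right) \left(-2 + 3 \cdot 4\right) - 2\right) \left(2 + 0\right) - 5 = \left(2 \left(-3\right) \left(-2 + 12\right) - 2\right) 2 - 5 = \left(2 \left(-3\right) 10 - 2\right) 2 - 5 = \left(-60 - 2\right) 2 - 5 = \left(-62\right) 2 - 5 = -124 - 5 = -129$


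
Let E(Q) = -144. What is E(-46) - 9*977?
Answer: -8937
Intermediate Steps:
E(-46) - 9*977 = -144 - 9*977 = -144 - 8793 = -8937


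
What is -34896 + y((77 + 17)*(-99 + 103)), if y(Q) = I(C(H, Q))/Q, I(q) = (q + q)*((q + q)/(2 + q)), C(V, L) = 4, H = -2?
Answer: -4920332/141 ≈ -34896.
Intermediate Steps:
I(q) = 4*q²/(2 + q) (I(q) = (2*q)*((2*q)/(2 + q)) = (2*q)*(2*q/(2 + q)) = 4*q²/(2 + q))
y(Q) = 32/(3*Q) (y(Q) = (4*4²/(2 + 4))/Q = (4*16/6)/Q = (4*16*(⅙))/Q = 32/(3*Q))
-34896 + y((77 + 17)*(-99 + 103)) = -34896 + 32/(3*(((77 + 17)*(-99 + 103)))) = -34896 + 32/(3*((94*4))) = -34896 + (32/3)/376 = -34896 + (32/3)*(1/376) = -34896 + 4/141 = -4920332/141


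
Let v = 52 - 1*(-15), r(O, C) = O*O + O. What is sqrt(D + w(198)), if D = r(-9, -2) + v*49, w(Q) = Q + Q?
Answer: 11*sqrt(31) ≈ 61.245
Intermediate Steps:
w(Q) = 2*Q
r(O, C) = O + O**2 (r(O, C) = O**2 + O = O + O**2)
v = 67 (v = 52 + 15 = 67)
D = 3355 (D = -9*(1 - 9) + 67*49 = -9*(-8) + 3283 = 72 + 3283 = 3355)
sqrt(D + w(198)) = sqrt(3355 + 2*198) = sqrt(3355 + 396) = sqrt(3751) = 11*sqrt(31)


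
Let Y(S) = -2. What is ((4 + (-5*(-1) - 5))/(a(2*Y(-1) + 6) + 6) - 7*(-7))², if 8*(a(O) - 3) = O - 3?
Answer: 12327121/5041 ≈ 2445.4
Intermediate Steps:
a(O) = 21/8 + O/8 (a(O) = 3 + (O - 3)/8 = 3 + (-3 + O)/8 = 3 + (-3/8 + O/8) = 21/8 + O/8)
((4 + (-5*(-1) - 5))/(a(2*Y(-1) + 6) + 6) - 7*(-7))² = ((4 + (-5*(-1) - 5))/((21/8 + (2*(-2) + 6)/8) + 6) - 7*(-7))² = ((4 + (5 - 5))/((21/8 + (-4 + 6)/8) + 6) + 49)² = ((4 + 0)/((21/8 + (⅛)*2) + 6) + 49)² = (4/((21/8 + ¼) + 6) + 49)² = (4/(23/8 + 6) + 49)² = (4/(71/8) + 49)² = (4*(8/71) + 49)² = (32/71 + 49)² = (3511/71)² = 12327121/5041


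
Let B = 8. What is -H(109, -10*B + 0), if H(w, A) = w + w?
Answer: -218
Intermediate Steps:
H(w, A) = 2*w
-H(109, -10*B + 0) = -2*109 = -1*218 = -218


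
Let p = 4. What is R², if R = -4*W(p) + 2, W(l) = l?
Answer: 196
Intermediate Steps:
R = -14 (R = -4*4 + 2 = -16 + 2 = -14)
R² = (-14)² = 196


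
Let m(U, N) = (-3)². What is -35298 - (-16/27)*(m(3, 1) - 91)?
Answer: -954358/27 ≈ -35347.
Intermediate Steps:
m(U, N) = 9
-35298 - (-16/27)*(m(3, 1) - 91) = -35298 - (-16/27)*(9 - 91) = -35298 - (-16*1/27)*(-82) = -35298 - (-16)*(-82)/27 = -35298 - 1*1312/27 = -35298 - 1312/27 = -954358/27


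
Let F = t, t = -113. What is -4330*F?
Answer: 489290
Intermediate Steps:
F = -113
-4330*F = -4330*(-113) = 489290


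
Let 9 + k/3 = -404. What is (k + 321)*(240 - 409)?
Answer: 155142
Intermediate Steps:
k = -1239 (k = -27 + 3*(-404) = -27 - 1212 = -1239)
(k + 321)*(240 - 409) = (-1239 + 321)*(240 - 409) = -918*(-169) = 155142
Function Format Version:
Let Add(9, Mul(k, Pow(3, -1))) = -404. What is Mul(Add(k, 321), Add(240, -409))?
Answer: 155142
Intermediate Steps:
k = -1239 (k = Add(-27, Mul(3, -404)) = Add(-27, -1212) = -1239)
Mul(Add(k, 321), Add(240, -409)) = Mul(Add(-1239, 321), Add(240, -409)) = Mul(-918, -169) = 155142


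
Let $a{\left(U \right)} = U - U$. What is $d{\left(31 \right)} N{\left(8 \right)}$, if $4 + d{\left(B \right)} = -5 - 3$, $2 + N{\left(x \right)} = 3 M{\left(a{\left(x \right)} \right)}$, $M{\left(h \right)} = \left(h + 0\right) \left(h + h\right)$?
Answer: $24$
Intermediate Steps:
$a{\left(U \right)} = 0$
$M{\left(h \right)} = 2 h^{2}$ ($M{\left(h \right)} = h 2 h = 2 h^{2}$)
$N{\left(x \right)} = -2$ ($N{\left(x \right)} = -2 + 3 \cdot 2 \cdot 0^{2} = -2 + 3 \cdot 2 \cdot 0 = -2 + 3 \cdot 0 = -2 + 0 = -2$)
$d{\left(B \right)} = -12$ ($d{\left(B \right)} = -4 - 8 = -12$)
$d{\left(31 \right)} N{\left(8 \right)} = \left(-12\right) \left(-2\right) = 24$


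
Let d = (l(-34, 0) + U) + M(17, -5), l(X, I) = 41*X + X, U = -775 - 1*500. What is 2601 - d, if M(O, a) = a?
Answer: 5309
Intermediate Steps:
U = -1275 (U = -775 - 500 = -1275)
l(X, I) = 42*X
d = -2708 (d = (42*(-34) - 1275) - 5 = (-1428 - 1275) - 5 = -2703 - 5 = -2708)
2601 - d = 2601 - 1*(-2708) = 2601 + 2708 = 5309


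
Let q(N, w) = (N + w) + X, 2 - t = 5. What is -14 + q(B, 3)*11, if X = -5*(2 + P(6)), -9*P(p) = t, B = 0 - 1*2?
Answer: -394/3 ≈ -131.33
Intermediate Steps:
B = -2 (B = 0 - 2 = -2)
t = -3 (t = 2 - 1*5 = 2 - 5 = -3)
P(p) = ⅓ (P(p) = -⅑*(-3) = ⅓)
X = -35/3 (X = -5*(2 + ⅓) = -5*7/3 = -35/3 ≈ -11.667)
q(N, w) = -35/3 + N + w (q(N, w) = (N + w) - 35/3 = -35/3 + N + w)
-14 + q(B, 3)*11 = -14 + (-35/3 - 2 + 3)*11 = -14 - 32/3*11 = -14 - 352/3 = -394/3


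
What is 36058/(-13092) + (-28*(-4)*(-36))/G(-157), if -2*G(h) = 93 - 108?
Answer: -17685793/32730 ≈ -540.35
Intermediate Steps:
G(h) = 15/2 (G(h) = -(93 - 108)/2 = -½*(-15) = 15/2)
36058/(-13092) + (-28*(-4)*(-36))/G(-157) = 36058/(-13092) + (-28*(-4)*(-36))/(15/2) = 36058*(-1/13092) + (112*(-36))*(2/15) = -18029/6546 - 4032*2/15 = -18029/6546 - 2688/5 = -17685793/32730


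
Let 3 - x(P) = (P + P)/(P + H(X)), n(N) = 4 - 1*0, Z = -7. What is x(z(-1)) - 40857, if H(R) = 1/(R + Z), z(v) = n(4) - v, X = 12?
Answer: -531127/13 ≈ -40856.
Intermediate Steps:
n(N) = 4 (n(N) = 4 + 0 = 4)
z(v) = 4 - v
H(R) = 1/(-7 + R) (H(R) = 1/(R - 7) = 1/(-7 + R))
x(P) = 3 - 2*P/(1/5 + P) (x(P) = 3 - (P + P)/(P + 1/(-7 + 12)) = 3 - 2*P/(P + 1/5) = 3 - 2*P/(1/5 + P))
x(z(-1)) - 40857 = (3 + 5*(4 - 1*(-1)))/(1 + 5*(4 - 1*(-1))) - 40857 = (3 + 5*(4 + 1))/(1 + 5*(4 + 1)) - 40857 = (3 + 5*5)/(1 + 5*5) - 40857 = (3 + 25)/(1 + 25) - 40857 = 28/26 - 40857 = (1/26)*28 - 40857 = 14/13 - 40857 = -531127/13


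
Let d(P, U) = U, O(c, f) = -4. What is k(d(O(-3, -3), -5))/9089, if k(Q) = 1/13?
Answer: 1/118157 ≈ 8.4633e-6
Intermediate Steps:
k(Q) = 1/13
k(d(O(-3, -3), -5))/9089 = (1/13)/9089 = (1/13)*(1/9089) = 1/118157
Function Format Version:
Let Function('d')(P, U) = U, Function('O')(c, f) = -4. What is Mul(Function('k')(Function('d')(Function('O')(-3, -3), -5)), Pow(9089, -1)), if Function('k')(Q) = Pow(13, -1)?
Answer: Rational(1, 118157) ≈ 8.4633e-6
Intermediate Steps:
Function('k')(Q) = Rational(1, 13)
Mul(Function('k')(Function('d')(Function('O')(-3, -3), -5)), Pow(9089, -1)) = Mul(Rational(1, 13), Pow(9089, -1)) = Mul(Rational(1, 13), Rational(1, 9089)) = Rational(1, 118157)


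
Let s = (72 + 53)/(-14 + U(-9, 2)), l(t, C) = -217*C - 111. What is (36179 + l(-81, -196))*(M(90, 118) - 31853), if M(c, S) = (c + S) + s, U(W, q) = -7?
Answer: -17414354000/7 ≈ -2.4878e+9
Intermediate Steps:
l(t, C) = -111 - 217*C
s = -125/21 (s = (72 + 53)/(-14 - 7) = 125/(-21) = 125*(-1/21) = -125/21 ≈ -5.9524)
M(c, S) = -125/21 + S + c (M(c, S) = (c + S) - 125/21 = (S + c) - 125/21 = -125/21 + S + c)
(36179 + l(-81, -196))*(M(90, 118) - 31853) = (36179 + (-111 - 217*(-196)))*((-125/21 + 118 + 90) - 31853) = (36179 + (-111 + 42532))*(4243/21 - 31853) = (36179 + 42421)*(-664670/21) = 78600*(-664670/21) = -17414354000/7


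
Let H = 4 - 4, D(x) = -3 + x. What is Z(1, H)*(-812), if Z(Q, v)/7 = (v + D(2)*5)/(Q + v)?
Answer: 28420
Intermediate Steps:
H = 0
Z(Q, v) = 7*(-5 + v)/(Q + v) (Z(Q, v) = 7*((v + (-3 + 2)*5)/(Q + v)) = 7*((v - 1*5)/(Q + v)) = 7*((v - 5)/(Q + v)) = 7*((-5 + v)/(Q + v)) = 7*(-5 + v)/(Q + v))
Z(1, H)*(-812) = (7*(-5 + 0)/(1 + 0))*(-812) = (7*(-5)/1)*(-812) = (7*1*(-5))*(-812) = -35*(-812) = 28420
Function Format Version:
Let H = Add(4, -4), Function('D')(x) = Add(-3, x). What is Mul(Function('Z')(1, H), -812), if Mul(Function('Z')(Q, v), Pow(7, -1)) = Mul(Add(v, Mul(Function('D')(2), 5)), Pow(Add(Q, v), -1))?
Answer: 28420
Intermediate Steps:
H = 0
Function('Z')(Q, v) = Mul(7, Pow(Add(Q, v), -1), Add(-5, v)) (Function('Z')(Q, v) = Mul(7, Mul(Add(v, Mul(Add(-3, 2), 5)), Pow(Add(Q, v), -1))) = Mul(7, Mul(Add(v, Mul(-1, 5)), Pow(Add(Q, v), -1))) = Mul(7, Mul(Add(v, -5), Pow(Add(Q, v), -1))) = Mul(7, Mul(Add(-5, v), Pow(Add(Q, v), -1))) = Mul(7, Mul(Pow(Add(Q, v), -1), Add(-5, v))) = Mul(7, Pow(Add(Q, v), -1), Add(-5, v)))
Mul(Function('Z')(1, H), -812) = Mul(Mul(7, Pow(Add(1, 0), -1), Add(-5, 0)), -812) = Mul(Mul(7, Pow(1, -1), -5), -812) = Mul(Mul(7, 1, -5), -812) = Mul(-35, -812) = 28420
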